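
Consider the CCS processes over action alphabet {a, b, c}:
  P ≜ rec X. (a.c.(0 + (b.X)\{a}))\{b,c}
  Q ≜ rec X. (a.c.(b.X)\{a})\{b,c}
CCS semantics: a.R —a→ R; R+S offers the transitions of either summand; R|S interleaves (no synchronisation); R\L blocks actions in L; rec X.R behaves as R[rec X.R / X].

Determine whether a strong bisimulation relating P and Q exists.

P ~ Q

P's transition system — 2 states:
  s0 = rec X. (a.c.(0 + (b.X)\{a}))\{b,c} | —a→ s1
  s1 = (c.(0 + (b.(rec X. (a.c.(0 + (b.X)\{a}))\{b,c}))\{a}))\{b,c} | ∅
Q's transition system — 2 states:
  t0 = rec X. (a.c.(b.X)\{a})\{b,c} | —a→ t1
  t1 = (c.(b.(rec X. (a.c.(b.X)\{a})\{b,c}))\{a})\{b,c} | ∅
Bisimilarity quotient blocks:
  B0 = {s0, t0}
  B1 = {s1, t1}
s0 ∈ B0, t0 ∈ B0 → same block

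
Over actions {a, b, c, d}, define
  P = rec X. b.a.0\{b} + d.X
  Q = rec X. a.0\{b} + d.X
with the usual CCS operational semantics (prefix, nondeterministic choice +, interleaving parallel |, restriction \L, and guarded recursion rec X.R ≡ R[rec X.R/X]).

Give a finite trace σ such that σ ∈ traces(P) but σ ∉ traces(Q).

b

Reachable graph of P (3 states):
  p0 = rec X. b.a.0\{b} + d.X has moves =b=> p1, =d=> p0
  p1 = a.0\{b} has moves =a=> p2
  p2 = 0\{b} has moves ∅
Reachable graph of Q (2 states):
  q0 = rec X. a.0\{b} + d.X has moves =a=> q1, =d=> q0
  q1 = 0\{b} has moves ∅
Run σ = ⟨b⟩ on P: start {p0}
  after b @ step 1: {p1}
  ✓ P
Run σ = ⟨b⟩ on Q: start {q0}
  after b @ step 1: no successor for Q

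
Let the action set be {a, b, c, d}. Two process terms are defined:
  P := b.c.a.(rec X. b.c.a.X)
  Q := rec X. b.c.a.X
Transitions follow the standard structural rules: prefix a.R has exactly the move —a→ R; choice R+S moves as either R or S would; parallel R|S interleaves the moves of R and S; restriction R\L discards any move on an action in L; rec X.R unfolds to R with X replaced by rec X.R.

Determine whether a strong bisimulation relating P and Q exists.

LTS(P): 4 reachable states
  m0 = b.c.a.(rec X. b.c.a.X) ⊢ =b=> m1
  m1 = c.a.(rec X. b.c.a.X) ⊢ =c=> m2
  m2 = a.(rec X. b.c.a.X) ⊢ =a=> m3
  m3 = rec X. b.c.a.X ⊢ =b=> m1
LTS(Q): 3 reachable states
  n0 = rec X. b.c.a.X ⊢ =b=> n1
  n1 = c.a.(rec X. b.c.a.X) ⊢ =c=> n2
  n2 = a.(rec X. b.c.a.X) ⊢ =a=> n0
Coarsest stable partition (strong bisimilarity classes):
  B0 = {m0, m3, n0}
  B1 = {m1, n1}
  B2 = {m2, n2}
m0 ∈ B0, n0 ∈ B0 → same block

YES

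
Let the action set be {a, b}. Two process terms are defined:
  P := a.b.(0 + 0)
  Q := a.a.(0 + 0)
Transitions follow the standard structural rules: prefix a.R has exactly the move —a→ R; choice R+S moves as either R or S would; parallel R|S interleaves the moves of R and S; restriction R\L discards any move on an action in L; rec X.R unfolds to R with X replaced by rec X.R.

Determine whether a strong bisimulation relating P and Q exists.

P's transition system — 3 states:
  p0 = a.b.(0 + 0) :: —a→ p1
  p1 = b.(0 + 0) :: —b→ p2
  p2 = 0 + 0 :: ·
Q's transition system — 3 states:
  q0 = a.a.(0 + 0) :: —a→ q1
  q1 = a.(0 + 0) :: —a→ q2
  q2 = 0 + 0 :: ·
Coarsest stable partition (strong bisimilarity classes):
  B0 = {p0}
  B1 = {p1}
  B2 = {p2, q2}
  B3 = {q0}
  B4 = {q1}
p0 ∈ B0, q0 ∈ B3 → different blocks

NO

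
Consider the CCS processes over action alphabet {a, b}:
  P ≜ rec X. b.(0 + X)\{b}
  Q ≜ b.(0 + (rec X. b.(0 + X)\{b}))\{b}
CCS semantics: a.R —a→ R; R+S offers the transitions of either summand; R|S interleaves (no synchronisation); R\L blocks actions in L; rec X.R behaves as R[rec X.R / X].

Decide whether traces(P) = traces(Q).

P's transition system — 2 states:
  u0 = rec X. b.(0 + X)\{b} → =b=> u1
  u1 = (0 + (rec X. b.(0 + X)\{b}))\{b} → (no moves)
Q's transition system — 2 states:
  v0 = b.(0 + (rec X. b.(0 + X)\{b}))\{b} → =b=> v1
  v1 = (0 + (rec X. b.(0 + X)\{b}))\{b} → (no moves)
Coarsest stable partition (strong bisimilarity classes):
  B0 = {u0, v0}
  B1 = {u1, v1}
u0 ∈ B0, v0 ∈ B0 → same block
Bisimilar ⇒ trace-equivalent.

trace-equivalent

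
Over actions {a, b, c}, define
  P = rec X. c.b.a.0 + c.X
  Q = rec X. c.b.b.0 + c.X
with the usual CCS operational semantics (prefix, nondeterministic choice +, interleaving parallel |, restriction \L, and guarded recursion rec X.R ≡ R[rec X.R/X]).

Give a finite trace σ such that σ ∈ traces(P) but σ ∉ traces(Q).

LTS(P): 4 reachable states
  p0 = rec X. c.b.a.0 + c.X has moves --c--▸ p0, --c--▸ p1
  p1 = b.a.0 has moves --b--▸ p2
  p2 = a.0 has moves --a--▸ p3
  p3 = 0 has moves stopped
LTS(Q): 4 reachable states
  q0 = rec X. c.b.b.0 + c.X has moves --c--▸ q0, --c--▸ q1
  q1 = b.b.0 has moves --b--▸ q2
  q2 = b.0 has moves --b--▸ q3
  q3 = 0 has moves stopped
Run σ = ⟨cba⟩ on P: start {p0}
  step 1 (c): {p0, p1}
  step 2 (b): {p2}
  step 3 (a): {p3}
  ✓ P
Run σ = ⟨cba⟩ on Q: start {q0}
  step 1 (c): {q0, q1}
  step 2 (b): {q2}
  step 3 (a): no successor for Q

cba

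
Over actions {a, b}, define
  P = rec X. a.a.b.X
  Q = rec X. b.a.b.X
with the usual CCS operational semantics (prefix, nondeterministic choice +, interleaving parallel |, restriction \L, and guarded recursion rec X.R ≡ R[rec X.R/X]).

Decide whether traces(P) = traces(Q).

P's transition system — 3 states:
  m0 = rec X. a.a.b.X has moves —a→ m1
  m1 = a.b.(rec X. a.a.b.X) has moves —a→ m2
  m2 = b.(rec X. a.a.b.X) has moves —b→ m0
Q's transition system — 3 states:
  n0 = rec X. b.a.b.X has moves —b→ n1
  n1 = a.b.(rec X. b.a.b.X) has moves —a→ n2
  n2 = b.(rec X. b.a.b.X) has moves —b→ n0
Trace ⟨a⟩ through P, begin at {m0}:
  [1] a ⇒ {m1}
  P completes σ.
Trace ⟨a⟩ through Q, begin at {n0}:
  [1] a ⇒ ∅  — Q cannot continue

traces(P) ≠ traces(Q) — witness ⟨a⟩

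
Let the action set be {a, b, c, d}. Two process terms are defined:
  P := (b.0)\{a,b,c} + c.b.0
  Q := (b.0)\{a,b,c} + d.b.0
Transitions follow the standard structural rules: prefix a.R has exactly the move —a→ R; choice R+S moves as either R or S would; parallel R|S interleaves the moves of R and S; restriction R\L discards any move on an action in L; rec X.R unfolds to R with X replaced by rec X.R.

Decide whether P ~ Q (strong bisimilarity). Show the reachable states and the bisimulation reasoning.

P ≁ Q

Reachable graph of P (3 states):
  p0 = (b.0)\{a,b,c} + c.b.0 :: --c--▸ p1
  p1 = b.0 :: --b--▸ p2
  p2 = 0 :: ·
Reachable graph of Q (3 states):
  q0 = (b.0)\{a,b,c} + d.b.0 :: --d--▸ q1
  q1 = b.0 :: --b--▸ q2
  q2 = 0 :: ·
Partition-refinement fixed point:
  B0 = {p0}
  B1 = {p1, q1}
  B2 = {p2, q2}
  B3 = {q0}
p0 ∈ B0, q0 ∈ B3 → different blocks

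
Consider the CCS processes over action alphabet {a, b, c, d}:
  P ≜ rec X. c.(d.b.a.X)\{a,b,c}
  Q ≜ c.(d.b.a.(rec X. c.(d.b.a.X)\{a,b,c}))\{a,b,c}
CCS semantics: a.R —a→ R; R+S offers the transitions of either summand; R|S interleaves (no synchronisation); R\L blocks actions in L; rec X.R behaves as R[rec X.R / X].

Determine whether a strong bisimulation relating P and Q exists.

LTS(P): 3 reachable states
  s0 = rec X. c.(d.b.a.X)\{a,b,c} | -c-> s1
  s1 = (d.b.a.(rec X. c.(d.b.a.X)\{a,b,c}))\{a,b,c} | -d-> s2
  s2 = (b.a.(rec X. c.(d.b.a.X)\{a,b,c}))\{a,b,c} | ∅
LTS(Q): 3 reachable states
  t0 = c.(d.b.a.(rec X. c.(d.b.a.X)\{a,b,c}))\{a,b,c} | -c-> t1
  t1 = (d.b.a.(rec X. c.(d.b.a.X)\{a,b,c}))\{a,b,c} | -d-> t2
  t2 = (b.a.(rec X. c.(d.b.a.X)\{a,b,c}))\{a,b,c} | ∅
Bisimilarity quotient blocks:
  B0 = {s0, t0}
  B1 = {s1, t1}
  B2 = {s2, t2}
s0 ∈ B0, t0 ∈ B0 → same block

P ~ Q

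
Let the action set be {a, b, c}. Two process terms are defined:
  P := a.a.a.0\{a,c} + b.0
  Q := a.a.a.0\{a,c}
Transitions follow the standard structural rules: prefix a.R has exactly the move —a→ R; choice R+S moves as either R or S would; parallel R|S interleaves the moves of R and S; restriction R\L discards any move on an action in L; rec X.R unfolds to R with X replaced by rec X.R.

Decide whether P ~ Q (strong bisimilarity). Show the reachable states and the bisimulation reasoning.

P's transition system — 5 states:
  s0 = a.a.a.0\{a,c} + b.0 has moves ··a··> s1, ··b··> s2
  s1 = a.a.0\{a,c} has moves ··a··> s3
  s2 = 0 has moves deadlocked
  s3 = a.0\{a,c} has moves ··a··> s4
  s4 = 0\{a,c} has moves deadlocked
Q's transition system — 4 states:
  t0 = a.a.a.0\{a,c} has moves ··a··> t1
  t1 = a.a.0\{a,c} has moves ··a··> t2
  t2 = a.0\{a,c} has moves ··a··> t3
  t3 = 0\{a,c} has moves deadlocked
Coarsest stable partition (strong bisimilarity classes):
  B0 = {s0}
  B1 = {s1, t1}
  B2 = {s3, t2}
  B3 = {s2, s4, t3}
  B4 = {t0}
s0 ∈ B0, t0 ∈ B4 → different blocks

NO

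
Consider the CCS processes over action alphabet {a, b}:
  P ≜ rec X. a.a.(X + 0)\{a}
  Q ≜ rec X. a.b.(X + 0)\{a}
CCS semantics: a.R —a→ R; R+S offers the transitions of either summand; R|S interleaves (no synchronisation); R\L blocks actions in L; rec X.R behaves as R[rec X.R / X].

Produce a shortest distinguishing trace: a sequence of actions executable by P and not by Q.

aa

LTS(P): 3 reachable states
  s0 = rec X. a.a.(X + 0)\{a} | -a-> s1
  s1 = a.((rec X. a.a.(X + 0)\{a}) + 0)\{a} | -a-> s2
  s2 = ((rec X. a.a.(X + 0)\{a}) + 0)\{a} | ∅
LTS(Q): 3 reachable states
  t0 = rec X. a.b.(X + 0)\{a} | -a-> t1
  t1 = b.((rec X. a.b.(X + 0)\{a}) + 0)\{a} | -b-> t2
  t2 = ((rec X. a.b.(X + 0)\{a}) + 0)\{a} | ∅
Executing aa from P (initial set {s0}):
  step 1 (a): {s1}
  step 2 (a): {s2}
  ✓ P
Executing aa from Q (initial set {t0}):
  step 1 (a): {t1}
  step 2 (a): no successor for Q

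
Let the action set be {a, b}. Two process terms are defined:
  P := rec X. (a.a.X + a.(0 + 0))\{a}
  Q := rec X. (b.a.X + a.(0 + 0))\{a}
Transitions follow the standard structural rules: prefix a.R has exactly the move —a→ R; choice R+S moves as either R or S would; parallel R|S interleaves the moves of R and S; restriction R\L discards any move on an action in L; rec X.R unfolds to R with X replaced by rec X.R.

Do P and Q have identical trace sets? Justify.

traces(P) ≠ traces(Q) — witness ⟨b⟩

P's transition system — 1 states:
  p0 = rec X. (a.a.X + a.(0 + 0))\{a} | (no moves)
Q's transition system — 2 states:
  q0 = rec X. (b.a.X + a.(0 + 0))\{a} | -b-> q1
  q1 = (a.(rec X. (b.a.X + a.(0 + 0))\{a}))\{a} | (no moves)
Trace ⟨b⟩ through Q, begin at {q0}:
  after b @ step 1: {q1}
  ✓ Q
Trace ⟨b⟩ through P, begin at {p0}:
  after b @ step 1: no successor for P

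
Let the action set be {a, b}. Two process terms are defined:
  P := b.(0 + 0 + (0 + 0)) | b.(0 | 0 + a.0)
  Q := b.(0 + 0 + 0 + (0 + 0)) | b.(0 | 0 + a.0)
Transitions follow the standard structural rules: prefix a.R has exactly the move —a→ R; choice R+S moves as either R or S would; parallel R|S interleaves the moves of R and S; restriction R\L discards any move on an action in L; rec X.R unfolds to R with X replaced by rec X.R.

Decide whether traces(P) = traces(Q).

LTS(P): 6 reachable states
  u0 = b.(0 + 0 + (0 + 0)) | b.(0 | 0 + a.0) :: —b→ u1, —b→ u2
  u1 = (0 + 0 + (0 + 0)) | b.(0 | 0 + a.0) :: —b→ u3
  u2 = b.(0 + 0 + (0 + 0)) | (0 | 0 + a.0) :: —a→ u4, —b→ u3
  u3 = (0 + 0 + (0 + 0)) | (0 | 0 + a.0) :: —a→ u5
  u4 = b.(0 + 0 + (0 + 0)) | 0 :: —b→ u5
  u5 = (0 + 0 + (0 + 0)) | 0 :: ·
LTS(Q): 6 reachable states
  v0 = b.(0 + 0 + 0 + (0 + 0)) | b.(0 | 0 + a.0) :: —b→ v1, —b→ v2
  v1 = (0 + 0 + 0 + (0 + 0)) | b.(0 | 0 + a.0) :: —b→ v3
  v2 = b.(0 + 0 + 0 + (0 + 0)) | (0 | 0 + a.0) :: —a→ v4, —b→ v3
  v3 = (0 + 0 + 0 + (0 + 0)) | (0 | 0 + a.0) :: —a→ v5
  v4 = b.(0 + 0 + 0 + (0 + 0)) | 0 :: —b→ v5
  v5 = (0 + 0 + 0 + (0 + 0)) | 0 :: ·
Bisimilarity quotient blocks:
  B0 = {u0, v0}
  B1 = {u1, v1}
  B2 = {u3, v3}
  B3 = {u5, v5}
  B4 = {u2, v2}
  B5 = {u4, v4}
u0 ∈ B0, v0 ∈ B0 → same block
Bisimilar ⇒ trace-equivalent.

trace-equivalent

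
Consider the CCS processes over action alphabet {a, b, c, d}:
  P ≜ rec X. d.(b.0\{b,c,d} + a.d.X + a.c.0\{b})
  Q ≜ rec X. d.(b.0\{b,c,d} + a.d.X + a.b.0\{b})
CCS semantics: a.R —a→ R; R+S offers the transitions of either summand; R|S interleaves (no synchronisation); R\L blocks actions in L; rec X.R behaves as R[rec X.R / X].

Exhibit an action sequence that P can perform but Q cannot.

LTS(P): 6 reachable states
  s0 = rec X. d.(b.0\{b,c,d} + a.d.X + a.c.0\{b}) ⊢ =d=> s1
  s1 = b.0\{b,c,d} + a.d.(rec X. d.(b.0\{b,c,d} + a.d.X + a.c.0\{b})) + a.c.0\{b} ⊢ =a=> s2, =a=> s3, =b=> s4
  s2 = c.0\{b} ⊢ =c=> s5
  s3 = d.(rec X. d.(b.0\{b,c,d} + a.d.X + a.c.0\{b})) ⊢ =d=> s0
  s4 = 0\{b,c,d} ⊢ deadlocked
  s5 = 0\{b} ⊢ deadlocked
LTS(Q): 6 reachable states
  t0 = rec X. d.(b.0\{b,c,d} + a.d.X + a.b.0\{b}) ⊢ =d=> t1
  t1 = b.0\{b,c,d} + a.d.(rec X. d.(b.0\{b,c,d} + a.d.X + a.b.0\{b})) + a.b.0\{b} ⊢ =a=> t2, =a=> t3, =b=> t4
  t2 = b.0\{b} ⊢ =b=> t5
  t3 = d.(rec X. d.(b.0\{b,c,d} + a.d.X + a.b.0\{b})) ⊢ =d=> t0
  t4 = 0\{b,c,d} ⊢ deadlocked
  t5 = 0\{b} ⊢ deadlocked
Trace ⟨dac⟩ through P, begin at {s0}:
  after d @ step 1: {s1}
  after a @ step 2: {s2, s3}
  after c @ step 3: {s5}
  — P admits the full trace.
Trace ⟨dac⟩ through Q, begin at {t0}:
  after d @ step 1: {t1}
  after a @ step 2: {t2, t3}
  after c @ step 3: ∅  — Q cannot continue

dac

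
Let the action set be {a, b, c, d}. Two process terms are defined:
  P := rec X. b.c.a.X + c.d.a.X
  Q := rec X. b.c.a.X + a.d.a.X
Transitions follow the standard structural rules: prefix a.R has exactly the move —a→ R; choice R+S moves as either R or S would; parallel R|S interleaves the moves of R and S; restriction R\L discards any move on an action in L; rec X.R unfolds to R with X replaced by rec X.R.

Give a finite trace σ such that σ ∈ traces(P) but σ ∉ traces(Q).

c

P's transition system — 4 states:
  m0 = rec X. b.c.a.X + c.d.a.X → ··b··> m1, ··c··> m2
  m1 = c.a.(rec X. b.c.a.X + c.d.a.X) → ··c··> m3
  m2 = d.a.(rec X. b.c.a.X + c.d.a.X) → ··d··> m3
  m3 = a.(rec X. b.c.a.X + c.d.a.X) → ··a··> m0
Q's transition system — 4 states:
  n0 = rec X. b.c.a.X + a.d.a.X → ··a··> n1, ··b··> n2
  n1 = d.a.(rec X. b.c.a.X + a.d.a.X) → ··d··> n3
  n2 = c.a.(rec X. b.c.a.X + a.d.a.X) → ··c··> n3
  n3 = a.(rec X. b.c.a.X + a.d.a.X) → ··a··> n0
Executing c from P (initial set {m0}):
  after c @ step 1: {m2}
  — P admits the full trace.
Executing c from Q (initial set {n0}):
  after c @ step 1: no successor for Q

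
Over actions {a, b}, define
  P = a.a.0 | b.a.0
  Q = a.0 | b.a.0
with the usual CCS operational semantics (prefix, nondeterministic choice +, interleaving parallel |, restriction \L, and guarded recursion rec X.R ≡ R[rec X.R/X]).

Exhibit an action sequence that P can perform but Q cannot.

P's transition system — 9 states:
  s0 = a.a.0 | b.a.0 has moves -a-> s1, -b-> s2
  s1 = a.0 | b.a.0 has moves -a-> s3, -b-> s4
  s2 = a.a.0 | a.0 has moves -a-> s4, -a-> s5
  s3 = 0 | b.a.0 has moves -b-> s6
  s4 = a.0 | a.0 has moves -a-> s6, -a-> s7
  s5 = a.a.0 | 0 has moves -a-> s7
  s6 = 0 | a.0 has moves -a-> s8
  s7 = a.0 | 0 has moves -a-> s8
  s8 = 0 | 0 has moves ·
Q's transition system — 6 states:
  t0 = a.0 | b.a.0 has moves -a-> t1, -b-> t2
  t1 = 0 | b.a.0 has moves -b-> t3
  t2 = a.0 | a.0 has moves -a-> t3, -a-> t4
  t3 = 0 | a.0 has moves -a-> t5
  t4 = a.0 | 0 has moves -a-> t5
  t5 = 0 | 0 has moves ·
Trace ⟨aa⟩ through P, begin at {s0}:
  after a @ step 1: {s1}
  after a @ step 2: {s3}
  P completes σ.
Trace ⟨aa⟩ through Q, begin at {t0}:
  after a @ step 1: {t1}
  after a @ step 2: no successor for Q

aa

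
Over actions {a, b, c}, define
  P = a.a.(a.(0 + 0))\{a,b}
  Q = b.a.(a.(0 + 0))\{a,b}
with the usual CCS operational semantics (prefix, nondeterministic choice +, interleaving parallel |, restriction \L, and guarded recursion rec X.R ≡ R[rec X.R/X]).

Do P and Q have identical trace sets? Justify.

trace-distinct — witness ⟨a⟩

Reachable graph of P (3 states):
  s0 = a.a.(a.(0 + 0))\{a,b} has moves =a=> s1
  s1 = a.(a.(0 + 0))\{a,b} has moves =a=> s2
  s2 = (a.(0 + 0))\{a,b} has moves ∅
Reachable graph of Q (3 states):
  t0 = b.a.(a.(0 + 0))\{a,b} has moves =b=> t1
  t1 = a.(a.(0 + 0))\{a,b} has moves =a=> t2
  t2 = (a.(0 + 0))\{a,b} has moves ∅
Run σ = ⟨a⟩ on P: start {s0}
  [1] a ⇒ {s1}
  — P admits the full trace.
Run σ = ⟨a⟩ on Q: start {t0}
  [1] a ⇒ no successor for Q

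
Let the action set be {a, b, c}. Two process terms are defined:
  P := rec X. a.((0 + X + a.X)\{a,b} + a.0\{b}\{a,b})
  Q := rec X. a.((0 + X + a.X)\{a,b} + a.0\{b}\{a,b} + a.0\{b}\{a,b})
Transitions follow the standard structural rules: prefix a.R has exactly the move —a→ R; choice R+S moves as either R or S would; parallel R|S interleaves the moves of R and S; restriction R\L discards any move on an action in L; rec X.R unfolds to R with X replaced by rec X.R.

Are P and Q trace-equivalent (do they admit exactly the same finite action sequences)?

P's transition system — 3 states:
  u0 = rec X. a.((0 + X + a.X)\{a,b} + a.0\{b}\{a,b}) | --a--▸ u1
  u1 = (0 + (rec X. a.((0 + X + a.X)\{a,b} + a.0\{b}\{a,b})) + a.(rec X. a.((0 + X + a.X)\{a,b} + a.0\{b}\{a,b})))\{a,b} + a.0\{b}\{a,b} | --a--▸ u2
  u2 = 0\{b}\{a,b} | stopped
Q's transition system — 3 states:
  v0 = rec X. a.((0 + X + a.X)\{a,b} + a.0\{b}\{a,b} + a.0\{b}\{a,b}) | --a--▸ v1
  v1 = (0 + (rec X. a.((0 + X + a.X)\{a,b} + a.0\{b}\{a,b} + a.0\{b}\{a,b})) + a.(rec X. a.((0 + X + a.X)\{a,b} + a.0\{b}\{a,b} + a.0\{b}\{a,b})))\{a,b} + a.0\{b}\{a,b} + a.0\{b}\{a,b} | --a--▸ v2
  v2 = 0\{b}\{a,b} | stopped
Coarsest stable partition (strong bisimilarity classes):
  B0 = {u0, v0}
  B1 = {u1, v1}
  B2 = {u2, v2}
u0 ∈ B0, v0 ∈ B0 → same block
Bisimilar ⇒ trace-equivalent.

trace-equivalent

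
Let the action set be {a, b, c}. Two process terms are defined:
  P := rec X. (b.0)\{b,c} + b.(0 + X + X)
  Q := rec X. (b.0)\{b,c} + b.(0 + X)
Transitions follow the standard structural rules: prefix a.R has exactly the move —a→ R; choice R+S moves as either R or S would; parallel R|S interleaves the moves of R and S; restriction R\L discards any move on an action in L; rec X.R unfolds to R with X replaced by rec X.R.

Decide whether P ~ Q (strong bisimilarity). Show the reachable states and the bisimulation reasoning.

Reachable graph of P (2 states):
  m0 = rec X. (b.0)\{b,c} + b.(0 + X + X) has moves =b=> m1
  m1 = 0 + (rec X. (b.0)\{b,c} + b.(0 + X + X)) + (rec X. (b.0)\{b,c} + b.(0 + X + X)) has moves =b=> m1
Reachable graph of Q (2 states):
  n0 = rec X. (b.0)\{b,c} + b.(0 + X) has moves =b=> n1
  n1 = 0 + (rec X. (b.0)\{b,c} + b.(0 + X)) has moves =b=> n1
Bisimilarity quotient blocks:
  B0 = {m0, m1, n0, n1}
m0 ∈ B0, n0 ∈ B0 → same block

bisimilar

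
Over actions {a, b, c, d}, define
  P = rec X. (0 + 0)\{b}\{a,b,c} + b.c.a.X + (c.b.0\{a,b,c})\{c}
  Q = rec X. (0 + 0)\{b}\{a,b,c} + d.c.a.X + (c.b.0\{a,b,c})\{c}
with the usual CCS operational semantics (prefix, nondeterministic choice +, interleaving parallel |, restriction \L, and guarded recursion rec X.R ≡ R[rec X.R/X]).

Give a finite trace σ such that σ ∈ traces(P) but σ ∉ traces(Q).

LTS(P): 3 reachable states
  s0 = rec X. (0 + 0)\{b}\{a,b,c} + b.c.a.X + (c.b.0\{a,b,c})\{c} | =b=> s1
  s1 = c.a.(rec X. (0 + 0)\{b}\{a,b,c} + b.c.a.X + (c.b.0\{a,b,c})\{c}) | =c=> s2
  s2 = a.(rec X. (0 + 0)\{b}\{a,b,c} + b.c.a.X + (c.b.0\{a,b,c})\{c}) | =a=> s0
LTS(Q): 3 reachable states
  t0 = rec X. (0 + 0)\{b}\{a,b,c} + d.c.a.X + (c.b.0\{a,b,c})\{c} | =d=> t1
  t1 = c.a.(rec X. (0 + 0)\{b}\{a,b,c} + d.c.a.X + (c.b.0\{a,b,c})\{c}) | =c=> t2
  t2 = a.(rec X. (0 + 0)\{b}\{a,b,c} + d.c.a.X + (c.b.0\{a,b,c})\{c}) | =a=> t0
Executing b from P (initial set {s0}):
  step 1 (b): {s1}
  ✓ P
Executing b from Q (initial set {t0}):
  step 1 (b): no successor for Q

b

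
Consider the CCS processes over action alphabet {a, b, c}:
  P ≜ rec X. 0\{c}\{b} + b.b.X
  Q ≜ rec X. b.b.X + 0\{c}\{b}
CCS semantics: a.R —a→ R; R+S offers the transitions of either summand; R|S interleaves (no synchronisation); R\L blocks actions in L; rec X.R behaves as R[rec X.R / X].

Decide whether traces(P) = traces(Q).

YES

P's transition system — 2 states:
  u0 = rec X. 0\{c}\{b} + b.b.X → --b--▸ u1
  u1 = b.(rec X. 0\{c}\{b} + b.b.X) → --b--▸ u0
Q's transition system — 2 states:
  v0 = rec X. b.b.X + 0\{c}\{b} → --b--▸ v1
  v1 = b.(rec X. b.b.X + 0\{c}\{b}) → --b--▸ v0
Partition-refinement fixed point:
  B0 = {u0, u1, v0, v1}
u0 ∈ B0, v0 ∈ B0 → same block
Bisimilar ⇒ trace-equivalent.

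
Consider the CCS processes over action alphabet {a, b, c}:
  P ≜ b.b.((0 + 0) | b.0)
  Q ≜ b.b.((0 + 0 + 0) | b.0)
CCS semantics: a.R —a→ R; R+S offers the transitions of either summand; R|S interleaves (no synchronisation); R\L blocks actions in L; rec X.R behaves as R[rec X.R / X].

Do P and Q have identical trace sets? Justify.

YES

Reachable graph of P (4 states):
  u0 = b.b.((0 + 0) | b.0) ⊢ --b--▸ u1
  u1 = b.((0 + 0) | b.0) ⊢ --b--▸ u2
  u2 = (0 + 0) | b.0 ⊢ --b--▸ u3
  u3 = (0 + 0) | 0 ⊢ deadlocked
Reachable graph of Q (4 states):
  v0 = b.b.((0 + 0 + 0) | b.0) ⊢ --b--▸ v1
  v1 = b.((0 + 0 + 0) | b.0) ⊢ --b--▸ v2
  v2 = (0 + 0 + 0) | b.0 ⊢ --b--▸ v3
  v3 = (0 + 0 + 0) | 0 ⊢ deadlocked
Partition-refinement fixed point:
  B0 = {u0, v0}
  B1 = {u1, v1}
  B2 = {u2, v2}
  B3 = {u3, v3}
u0 ∈ B0, v0 ∈ B0 → same block
Bisimilar ⇒ trace-equivalent.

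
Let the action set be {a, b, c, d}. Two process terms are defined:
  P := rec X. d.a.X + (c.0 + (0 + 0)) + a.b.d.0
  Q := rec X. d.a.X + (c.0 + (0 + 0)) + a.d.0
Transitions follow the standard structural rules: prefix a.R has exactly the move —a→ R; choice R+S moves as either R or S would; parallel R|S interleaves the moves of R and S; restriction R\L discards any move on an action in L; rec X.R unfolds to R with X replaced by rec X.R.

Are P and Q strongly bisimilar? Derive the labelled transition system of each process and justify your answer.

P's transition system — 5 states:
  u0 = rec X. d.a.X + (c.0 + (0 + 0)) + a.b.d.0 :: -a-> u1, -c-> u2, -d-> u3
  u1 = b.d.0 :: -b-> u4
  u2 = 0 :: stopped
  u3 = a.(rec X. d.a.X + (c.0 + (0 + 0)) + a.b.d.0) :: -a-> u0
  u4 = d.0 :: -d-> u2
Q's transition system — 4 states:
  v0 = rec X. d.a.X + (c.0 + (0 + 0)) + a.d.0 :: -a-> v1, -c-> v2, -d-> v3
  v1 = d.0 :: -d-> v2
  v2 = 0 :: stopped
  v3 = a.(rec X. d.a.X + (c.0 + (0 + 0)) + a.d.0) :: -a-> v0
Bisimilarity quotient blocks:
  B0 = {u0}
  B1 = {u1}
  B2 = {u4, v1}
  B3 = {u2, v2}
  B4 = {u3}
  B5 = {v0}
  B6 = {v3}
u0 ∈ B0, v0 ∈ B5 → different blocks

P ≁ Q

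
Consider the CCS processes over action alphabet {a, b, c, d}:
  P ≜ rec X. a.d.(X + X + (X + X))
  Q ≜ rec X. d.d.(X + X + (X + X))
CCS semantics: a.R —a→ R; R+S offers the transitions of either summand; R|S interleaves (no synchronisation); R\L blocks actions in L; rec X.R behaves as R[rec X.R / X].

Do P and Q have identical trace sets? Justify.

trace-distinct — witness ⟨a⟩

LTS(P): 3 reachable states
  m0 = rec X. a.d.(X + X + (X + X)) → ··a··> m1
  m1 = d.((rec X. a.d.(X + X + (X + X))) + (rec X. a.d.(X + X + (X + X))) + ((rec X. a.d.(X + X + (X + X))) + (rec X. a.d.(X + X + (X + X))))) → ··d··> m2
  m2 = (rec X. a.d.(X + X + (X + X))) + (rec X. a.d.(X + X + (X + X))) + ((rec X. a.d.(X + X + (X + X))) + (rec X. a.d.(X + X + (X + X)))) → ··a··> m1
LTS(Q): 3 reachable states
  n0 = rec X. d.d.(X + X + (X + X)) → ··d··> n1
  n1 = d.((rec X. d.d.(X + X + (X + X))) + (rec X. d.d.(X + X + (X + X))) + ((rec X. d.d.(X + X + (X + X))) + (rec X. d.d.(X + X + (X + X))))) → ··d··> n2
  n2 = (rec X. d.d.(X + X + (X + X))) + (rec X. d.d.(X + X + (X + X))) + ((rec X. d.d.(X + X + (X + X))) + (rec X. d.d.(X + X + (X + X)))) → ··d··> n1
Executing a from P (initial set {m0}):
  [1] a ⇒ {m1}
  ✓ P
Executing a from Q (initial set {n0}):
  [1] a ⇒ ∅  — Q cannot continue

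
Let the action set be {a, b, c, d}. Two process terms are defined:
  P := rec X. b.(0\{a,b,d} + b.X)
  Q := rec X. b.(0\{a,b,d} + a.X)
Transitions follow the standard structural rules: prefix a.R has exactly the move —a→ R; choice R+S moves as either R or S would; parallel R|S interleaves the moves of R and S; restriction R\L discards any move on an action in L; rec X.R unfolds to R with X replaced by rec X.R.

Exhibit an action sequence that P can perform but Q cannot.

LTS(P): 2 reachable states
  p0 = rec X. b.(0\{a,b,d} + b.X) → —b→ p1
  p1 = 0\{a,b,d} + b.(rec X. b.(0\{a,b,d} + b.X)) → —b→ p0
LTS(Q): 2 reachable states
  q0 = rec X. b.(0\{a,b,d} + a.X) → —b→ q1
  q1 = 0\{a,b,d} + a.(rec X. b.(0\{a,b,d} + a.X)) → —a→ q0
Executing bb from P (initial set {p0}):
  after b @ step 1: {p1}
  after b @ step 2: {p0}
  — P admits the full trace.
Executing bb from Q (initial set {q0}):
  after b @ step 1: {q1}
  after b @ step 2: ∅ (Q stuck)

bb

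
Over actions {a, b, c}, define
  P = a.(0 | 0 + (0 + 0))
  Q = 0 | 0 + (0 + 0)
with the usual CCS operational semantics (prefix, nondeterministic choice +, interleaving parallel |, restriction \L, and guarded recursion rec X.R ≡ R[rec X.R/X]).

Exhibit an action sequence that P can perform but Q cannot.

a

P's transition system — 2 states:
  s0 = a.(0 | 0 + (0 + 0)) :: -a-> s1
  s1 = 0 | 0 + (0 + 0) :: stopped
Q's transition system — 1 states:
  t0 = 0 | 0 + (0 + 0) :: stopped
Trace ⟨a⟩ through P, begin at {s0}:
  step 1 (a): {s1}
  — P admits the full trace.
Trace ⟨a⟩ through Q, begin at {t0}:
  step 1 (a): no successor for Q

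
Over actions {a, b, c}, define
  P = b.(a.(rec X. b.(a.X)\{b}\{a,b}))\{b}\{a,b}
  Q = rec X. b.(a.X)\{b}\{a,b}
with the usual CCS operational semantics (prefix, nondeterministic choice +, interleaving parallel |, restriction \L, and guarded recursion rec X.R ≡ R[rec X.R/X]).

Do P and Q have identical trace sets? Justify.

trace-equivalent

P's transition system — 2 states:
  u0 = b.(a.(rec X. b.(a.X)\{b}\{a,b}))\{b}\{a,b} has moves ··b··> u1
  u1 = (a.(rec X. b.(a.X)\{b}\{a,b}))\{b}\{a,b} has moves (no moves)
Q's transition system — 2 states:
  v0 = rec X. b.(a.X)\{b}\{a,b} has moves ··b··> v1
  v1 = (a.(rec X. b.(a.X)\{b}\{a,b}))\{b}\{a,b} has moves (no moves)
Partition-refinement fixed point:
  B0 = {u0, v0}
  B1 = {u1, v1}
u0 ∈ B0, v0 ∈ B0 → same block
Bisimilar ⇒ trace-equivalent.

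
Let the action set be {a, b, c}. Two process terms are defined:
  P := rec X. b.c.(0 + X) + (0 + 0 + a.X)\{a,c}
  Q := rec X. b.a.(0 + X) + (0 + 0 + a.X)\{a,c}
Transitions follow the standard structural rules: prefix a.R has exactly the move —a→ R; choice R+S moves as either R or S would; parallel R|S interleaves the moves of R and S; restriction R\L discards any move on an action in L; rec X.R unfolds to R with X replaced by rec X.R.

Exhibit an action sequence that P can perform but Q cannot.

P's transition system — 3 states:
  u0 = rec X. b.c.(0 + X) + (0 + 0 + a.X)\{a,c} :: ··b··> u1
  u1 = c.(0 + (rec X. b.c.(0 + X) + (0 + 0 + a.X)\{a,c})) :: ··c··> u2
  u2 = 0 + (rec X. b.c.(0 + X) + (0 + 0 + a.X)\{a,c}) :: ··b··> u1
Q's transition system — 3 states:
  v0 = rec X. b.a.(0 + X) + (0 + 0 + a.X)\{a,c} :: ··b··> v1
  v1 = a.(0 + (rec X. b.a.(0 + X) + (0 + 0 + a.X)\{a,c})) :: ··a··> v2
  v2 = 0 + (rec X. b.a.(0 + X) + (0 + 0 + a.X)\{a,c}) :: ··b··> v1
Executing bc from P (initial set {u0}):
  [1] b ⇒ {u1}
  [2] c ⇒ {u2}
  P completes σ.
Executing bc from Q (initial set {v0}):
  [1] b ⇒ {v1}
  [2] c ⇒ ∅  — Q cannot continue

bc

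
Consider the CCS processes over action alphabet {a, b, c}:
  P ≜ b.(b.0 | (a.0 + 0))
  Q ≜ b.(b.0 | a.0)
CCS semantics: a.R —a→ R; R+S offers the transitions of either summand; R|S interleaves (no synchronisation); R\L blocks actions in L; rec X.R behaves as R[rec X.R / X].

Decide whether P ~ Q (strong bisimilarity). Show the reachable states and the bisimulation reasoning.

P's transition system — 5 states:
  p0 = b.(b.0 | (a.0 + 0)) → =b=> p1
  p1 = b.0 | (a.0 + 0) → =a=> p2, =b=> p3
  p2 = b.0 | 0 → =b=> p4
  p3 = 0 | (a.0 + 0) → =a=> p4
  p4 = 0 | 0 → stopped
Q's transition system — 5 states:
  q0 = b.(b.0 | a.0) → =b=> q1
  q1 = b.0 | a.0 → =a=> q2, =b=> q3
  q2 = b.0 | 0 → =b=> q4
  q3 = 0 | a.0 → =a=> q4
  q4 = 0 | 0 → stopped
Coarsest stable partition (strong bisimilarity classes):
  B0 = {p0, q0}
  B1 = {p1, q1}
  B2 = {p3, q3}
  B3 = {p4, q4}
  B4 = {p2, q2}
p0 ∈ B0, q0 ∈ B0 → same block

P ~ Q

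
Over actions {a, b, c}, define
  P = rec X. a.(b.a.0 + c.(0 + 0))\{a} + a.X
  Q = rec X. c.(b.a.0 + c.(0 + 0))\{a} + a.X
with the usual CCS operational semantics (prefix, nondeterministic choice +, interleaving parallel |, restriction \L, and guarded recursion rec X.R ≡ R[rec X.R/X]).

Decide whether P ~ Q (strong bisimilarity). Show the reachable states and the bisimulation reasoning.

LTS(P): 4 reachable states
  p0 = rec X. a.(b.a.0 + c.(0 + 0))\{a} + a.X has moves ··a··> p0, ··a··> p1
  p1 = (b.a.0 + c.(0 + 0))\{a} has moves ··b··> p2, ··c··> p3
  p2 = (a.0)\{a} has moves stopped
  p3 = (0 + 0)\{a} has moves stopped
LTS(Q): 4 reachable states
  q0 = rec X. c.(b.a.0 + c.(0 + 0))\{a} + a.X has moves ··a··> q0, ··c··> q1
  q1 = (b.a.0 + c.(0 + 0))\{a} has moves ··b··> q2, ··c··> q3
  q2 = (a.0)\{a} has moves stopped
  q3 = (0 + 0)\{a} has moves stopped
Partition-refinement fixed point:
  B0 = {p0}
  B1 = {p1, q1}
  B2 = {p2, p3, q2, q3}
  B3 = {q0}
p0 ∈ B0, q0 ∈ B3 → different blocks

NO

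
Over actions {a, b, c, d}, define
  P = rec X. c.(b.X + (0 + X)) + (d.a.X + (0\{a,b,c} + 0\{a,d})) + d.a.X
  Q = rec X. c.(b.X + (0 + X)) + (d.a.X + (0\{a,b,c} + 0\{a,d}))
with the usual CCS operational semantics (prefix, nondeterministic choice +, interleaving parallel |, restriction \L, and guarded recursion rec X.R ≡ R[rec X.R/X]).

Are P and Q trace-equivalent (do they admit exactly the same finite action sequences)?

P's transition system — 3 states:
  m0 = rec X. c.(b.X + (0 + X)) + (d.a.X + (0\{a,b,c} + 0\{a,d})) + d.a.X has moves --c--▸ m1, --d--▸ m2
  m1 = b.(rec X. c.(b.X + (0 + X)) + (d.a.X + (0\{a,b,c} + 0\{a,d})) + d.a.X) + (0 + (rec X. c.(b.X + (0 + X)) + (d.a.X + (0\{a,b,c} + 0\{a,d})) + d.a.X)) has moves --b--▸ m0, --c--▸ m1, --d--▸ m2
  m2 = a.(rec X. c.(b.X + (0 + X)) + (d.a.X + (0\{a,b,c} + 0\{a,d})) + d.a.X) has moves --a--▸ m0
Q's transition system — 3 states:
  n0 = rec X. c.(b.X + (0 + X)) + (d.a.X + (0\{a,b,c} + 0\{a,d})) has moves --c--▸ n1, --d--▸ n2
  n1 = b.(rec X. c.(b.X + (0 + X)) + (d.a.X + (0\{a,b,c} + 0\{a,d}))) + (0 + (rec X. c.(b.X + (0 + X)) + (d.a.X + (0\{a,b,c} + 0\{a,d})))) has moves --b--▸ n0, --c--▸ n1, --d--▸ n2
  n2 = a.(rec X. c.(b.X + (0 + X)) + (d.a.X + (0\{a,b,c} + 0\{a,d}))) has moves --a--▸ n0
Partition-refinement fixed point:
  B0 = {m0, n0}
  B1 = {m2, n2}
  B2 = {m1, n1}
m0 ∈ B0, n0 ∈ B0 → same block
Bisimilar ⇒ trace-equivalent.

YES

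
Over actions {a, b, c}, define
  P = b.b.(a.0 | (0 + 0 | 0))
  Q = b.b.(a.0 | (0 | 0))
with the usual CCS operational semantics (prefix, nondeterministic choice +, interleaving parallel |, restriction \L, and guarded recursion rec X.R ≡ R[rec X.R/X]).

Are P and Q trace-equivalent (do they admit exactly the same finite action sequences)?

YES

LTS(P): 4 reachable states
  u0 = b.b.(a.0 | (0 + 0 | 0)) :: =b=> u1
  u1 = b.(a.0 | (0 + 0 | 0)) :: =b=> u2
  u2 = a.0 | (0 + 0 | 0) :: =a=> u3
  u3 = 0 | (0 + 0 | 0) :: stopped
LTS(Q): 4 reachable states
  v0 = b.b.(a.0 | (0 | 0)) :: =b=> v1
  v1 = b.(a.0 | (0 | 0)) :: =b=> v2
  v2 = a.0 | (0 | 0) :: =a=> v3
  v3 = 0 | (0 | 0) :: stopped
Partition-refinement fixed point:
  B0 = {u0, v0}
  B1 = {u1, v1}
  B2 = {u2, v2}
  B3 = {u3, v3}
u0 ∈ B0, v0 ∈ B0 → same block
Bisimilar ⇒ trace-equivalent.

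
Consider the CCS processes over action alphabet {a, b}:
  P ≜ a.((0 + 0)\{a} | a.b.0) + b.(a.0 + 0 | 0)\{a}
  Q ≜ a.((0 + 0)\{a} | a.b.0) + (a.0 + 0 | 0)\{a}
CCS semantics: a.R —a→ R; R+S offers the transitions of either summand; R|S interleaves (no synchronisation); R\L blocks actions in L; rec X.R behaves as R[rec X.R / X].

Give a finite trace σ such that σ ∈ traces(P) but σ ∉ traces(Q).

b

LTS(P): 5 reachable states
  p0 = a.((0 + 0)\{a} | a.b.0) + b.(a.0 + 0 | 0)\{a} → --a--▸ p1, --b--▸ p2
  p1 = (0 + 0)\{a} | a.b.0 → --a--▸ p3
  p2 = (a.0 + 0 | 0)\{a} → deadlocked
  p3 = (0 + 0)\{a} | b.0 → --b--▸ p4
  p4 = (0 + 0)\{a} | 0 → deadlocked
LTS(Q): 4 reachable states
  q0 = a.((0 + 0)\{a} | a.b.0) + (a.0 + 0 | 0)\{a} → --a--▸ q1
  q1 = (0 + 0)\{a} | a.b.0 → --a--▸ q2
  q2 = (0 + 0)\{a} | b.0 → --b--▸ q3
  q3 = (0 + 0)\{a} | 0 → deadlocked
Executing b from P (initial set {p0}):
  [1] b ⇒ {p2}
  — P admits the full trace.
Executing b from Q (initial set {q0}):
  [1] b ⇒ ∅ (Q stuck)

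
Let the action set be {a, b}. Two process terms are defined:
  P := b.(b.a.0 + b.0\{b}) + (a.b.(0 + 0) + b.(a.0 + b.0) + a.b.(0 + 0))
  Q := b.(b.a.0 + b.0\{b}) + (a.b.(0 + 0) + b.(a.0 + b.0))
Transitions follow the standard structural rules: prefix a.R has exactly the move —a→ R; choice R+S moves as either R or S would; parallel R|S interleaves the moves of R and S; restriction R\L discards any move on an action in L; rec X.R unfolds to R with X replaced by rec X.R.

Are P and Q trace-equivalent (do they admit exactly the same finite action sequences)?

YES

Reachable graph of P (8 states):
  u0 = b.(b.a.0 + b.0\{b}) + (a.b.(0 + 0) + b.(a.0 + b.0) + a.b.(0 + 0)) ⊢ ··a··> u1, ··b··> u2, ··b··> u3
  u1 = b.(0 + 0) ⊢ ··b··> u4
  u2 = a.0 + b.0 ⊢ ··a··> u5, ··b··> u5
  u3 = b.a.0 + b.0\{b} ⊢ ··b··> u6, ··b··> u7
  u4 = 0 + 0 ⊢ stopped
  u5 = 0 ⊢ stopped
  u6 = 0\{b} ⊢ stopped
  u7 = a.0 ⊢ ··a··> u5
Reachable graph of Q (8 states):
  v0 = b.(b.a.0 + b.0\{b}) + (a.b.(0 + 0) + b.(a.0 + b.0)) ⊢ ··a··> v1, ··b··> v2, ··b··> v3
  v1 = b.(0 + 0) ⊢ ··b··> v4
  v2 = a.0 + b.0 ⊢ ··a··> v5, ··b··> v5
  v3 = b.a.0 + b.0\{b} ⊢ ··b··> v6, ··b··> v7
  v4 = 0 + 0 ⊢ stopped
  v5 = 0 ⊢ stopped
  v6 = 0\{b} ⊢ stopped
  v7 = a.0 ⊢ ··a··> v5
Bisimilarity quotient blocks:
  B0 = {u0, v0}
  B1 = {u3, v3}
  B2 = {u4, u5, u6, v4, v5, v6}
  B3 = {u7, v7}
  B4 = {u1, v1}
  B5 = {u2, v2}
u0 ∈ B0, v0 ∈ B0 → same block
Bisimilar ⇒ trace-equivalent.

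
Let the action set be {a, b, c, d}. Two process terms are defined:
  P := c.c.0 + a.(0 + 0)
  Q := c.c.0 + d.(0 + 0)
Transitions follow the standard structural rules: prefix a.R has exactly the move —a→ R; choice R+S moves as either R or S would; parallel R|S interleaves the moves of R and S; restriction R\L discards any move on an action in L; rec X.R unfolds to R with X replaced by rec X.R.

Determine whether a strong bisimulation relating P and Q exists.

Reachable graph of P (4 states):
  u0 = c.c.0 + a.(0 + 0) → ··a··> u1, ··c··> u2
  u1 = 0 + 0 → ∅
  u2 = c.0 → ··c··> u3
  u3 = 0 → ∅
Reachable graph of Q (4 states):
  v0 = c.c.0 + d.(0 + 0) → ··c··> v1, ··d··> v2
  v1 = c.0 → ··c··> v3
  v2 = 0 + 0 → ∅
  v3 = 0 → ∅
Bisimilarity quotient blocks:
  B0 = {u0}
  B1 = {u1, u3, v2, v3}
  B2 = {u2, v1}
  B3 = {v0}
u0 ∈ B0, v0 ∈ B3 → different blocks

NO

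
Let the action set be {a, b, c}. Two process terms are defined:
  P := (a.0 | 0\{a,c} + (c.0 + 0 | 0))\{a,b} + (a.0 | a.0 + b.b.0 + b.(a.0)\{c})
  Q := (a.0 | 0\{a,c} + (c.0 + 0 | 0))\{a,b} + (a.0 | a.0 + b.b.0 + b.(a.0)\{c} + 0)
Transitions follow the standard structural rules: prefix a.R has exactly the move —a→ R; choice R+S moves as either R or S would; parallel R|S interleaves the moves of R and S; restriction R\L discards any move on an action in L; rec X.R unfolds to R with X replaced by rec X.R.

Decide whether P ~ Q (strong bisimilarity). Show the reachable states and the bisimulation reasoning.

P ~ Q

P's transition system — 9 states:
  p0 = (a.0 | 0\{a,c} + (c.0 + 0 | 0))\{a,b} + (a.0 | a.0 + b.b.0 + b.(a.0)\{c}) | =a=> p1, =a=> p2, =b=> p3, =b=> p4, =c=> p5
  p1 = 0 | a.0 | =a=> p6
  p2 = a.0 | 0 | =a=> p6
  p3 = (a.0)\{c} | =a=> p7
  p4 = b.0 | =b=> p8
  p5 = 0\{a,b} | stopped
  p6 = 0 | 0 | stopped
  p7 = 0\{c} | stopped
  p8 = 0 | stopped
Q's transition system — 9 states:
  q0 = (a.0 | 0\{a,c} + (c.0 + 0 | 0))\{a,b} + (a.0 | a.0 + b.b.0 + b.(a.0)\{c} + 0) | =a=> q1, =a=> q2, =b=> q3, =b=> q4, =c=> q5
  q1 = 0 | a.0 | =a=> q6
  q2 = a.0 | 0 | =a=> q6
  q3 = (a.0)\{c} | =a=> q7
  q4 = b.0 | =b=> q8
  q5 = 0\{a,b} | stopped
  q6 = 0 | 0 | stopped
  q7 = 0\{c} | stopped
  q8 = 0 | stopped
Partition-refinement fixed point:
  B0 = {p0, q0}
  B1 = {p5, p6, p7, p8, q5, q6, q7, q8}
  B2 = {p4, q4}
  B3 = {p1, p2, p3, q1, q2, q3}
p0 ∈ B0, q0 ∈ B0 → same block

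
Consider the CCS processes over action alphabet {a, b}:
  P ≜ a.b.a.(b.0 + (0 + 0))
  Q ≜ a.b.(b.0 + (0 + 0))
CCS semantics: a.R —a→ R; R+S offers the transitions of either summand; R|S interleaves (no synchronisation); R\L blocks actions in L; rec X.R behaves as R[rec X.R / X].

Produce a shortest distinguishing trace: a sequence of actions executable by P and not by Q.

LTS(P): 5 reachable states
  p0 = a.b.a.(b.0 + (0 + 0)) → -a-> p1
  p1 = b.a.(b.0 + (0 + 0)) → -b-> p2
  p2 = a.(b.0 + (0 + 0)) → -a-> p3
  p3 = b.0 + (0 + 0) → -b-> p4
  p4 = 0 → (no moves)
LTS(Q): 4 reachable states
  q0 = a.b.(b.0 + (0 + 0)) → -a-> q1
  q1 = b.(b.0 + (0 + 0)) → -b-> q2
  q2 = b.0 + (0 + 0) → -b-> q3
  q3 = 0 → (no moves)
Trace ⟨aba⟩ through P, begin at {p0}:
  [1] a ⇒ {p1}
  [2] b ⇒ {p2}
  [3] a ⇒ {p3}
  P completes σ.
Trace ⟨aba⟩ through Q, begin at {q0}:
  [1] a ⇒ {q1}
  [2] b ⇒ {q2}
  [3] a ⇒ no successor for Q

aba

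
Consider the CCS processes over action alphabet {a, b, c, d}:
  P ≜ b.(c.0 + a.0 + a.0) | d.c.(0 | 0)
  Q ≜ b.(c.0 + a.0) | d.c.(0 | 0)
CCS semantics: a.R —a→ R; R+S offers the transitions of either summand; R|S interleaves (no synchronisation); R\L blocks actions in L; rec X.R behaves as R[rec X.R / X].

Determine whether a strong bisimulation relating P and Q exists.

bisimilar

Reachable graph of P (9 states):
  p0 = b.(c.0 + a.0 + a.0) | d.c.(0 | 0) ⊢ ··b··> p1, ··d··> p2
  p1 = (c.0 + a.0 + a.0) | d.c.(0 | 0) ⊢ ··a··> p3, ··c··> p3, ··d··> p4
  p2 = b.(c.0 + a.0 + a.0) | c.(0 | 0) ⊢ ··b··> p4, ··c··> p5
  p3 = 0 | d.c.(0 | 0) ⊢ ··d··> p6
  p4 = (c.0 + a.0 + a.0) | c.(0 | 0) ⊢ ··a··> p6, ··c··> p6, ··c··> p7
  p5 = b.(c.0 + a.0 + a.0) | (0 | 0) ⊢ ··b··> p7
  p6 = 0 | c.(0 | 0) ⊢ ··c··> p8
  p7 = (c.0 + a.0 + a.0) | (0 | 0) ⊢ ··a··> p8, ··c··> p8
  p8 = 0 | (0 | 0) ⊢ deadlocked
Reachable graph of Q (9 states):
  q0 = b.(c.0 + a.0) | d.c.(0 | 0) ⊢ ··b··> q1, ··d··> q2
  q1 = (c.0 + a.0) | d.c.(0 | 0) ⊢ ··a··> q3, ··c··> q3, ··d··> q4
  q2 = b.(c.0 + a.0) | c.(0 | 0) ⊢ ··b··> q4, ··c··> q5
  q3 = 0 | d.c.(0 | 0) ⊢ ··d··> q6
  q4 = (c.0 + a.0) | c.(0 | 0) ⊢ ··a··> q6, ··c··> q6, ··c··> q7
  q5 = b.(c.0 + a.0) | (0 | 0) ⊢ ··b··> q7
  q6 = 0 | c.(0 | 0) ⊢ ··c··> q8
  q7 = (c.0 + a.0) | (0 | 0) ⊢ ··a··> q8, ··c··> q8
  q8 = 0 | (0 | 0) ⊢ deadlocked
Bisimilarity quotient blocks:
  B0 = {p0, q0}
  B1 = {p2, q2}
  B2 = {p5, q5}
  B3 = {p7, q7}
  B4 = {p8, q8}
  B5 = {p4, q4}
  B6 = {p6, q6}
  B7 = {p1, q1}
  B8 = {p3, q3}
p0 ∈ B0, q0 ∈ B0 → same block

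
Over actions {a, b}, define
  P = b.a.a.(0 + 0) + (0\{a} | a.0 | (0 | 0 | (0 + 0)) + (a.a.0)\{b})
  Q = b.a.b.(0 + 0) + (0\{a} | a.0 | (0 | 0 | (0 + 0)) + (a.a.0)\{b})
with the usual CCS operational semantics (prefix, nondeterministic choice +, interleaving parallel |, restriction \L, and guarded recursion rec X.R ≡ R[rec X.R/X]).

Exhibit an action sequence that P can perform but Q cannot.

LTS(P): 7 reachable states
  s0 = b.a.a.(0 + 0) + (0\{a} | a.0 | (0 | 0 | (0 + 0)) + (a.a.0)\{b}) | =a=> s1, =a=> s2, =b=> s3
  s1 = (a.0)\{b} | =a=> s4
  s2 = 0\{a} | 0 | (0 | 0 | (0 + 0)) | stopped
  s3 = a.a.(0 + 0) | =a=> s5
  s4 = 0\{b} | stopped
  s5 = a.(0 + 0) | =a=> s6
  s6 = 0 + 0 | stopped
LTS(Q): 7 reachable states
  t0 = b.a.b.(0 + 0) + (0\{a} | a.0 | (0 | 0 | (0 + 0)) + (a.a.0)\{b}) | =a=> t1, =a=> t2, =b=> t3
  t1 = (a.0)\{b} | =a=> t4
  t2 = 0\{a} | 0 | (0 | 0 | (0 + 0)) | stopped
  t3 = a.b.(0 + 0) | =a=> t5
  t4 = 0\{b} | stopped
  t5 = b.(0 + 0) | =b=> t6
  t6 = 0 + 0 | stopped
Executing baa from P (initial set {s0}):
  [1] b ⇒ {s3}
  [2] a ⇒ {s5}
  [3] a ⇒ {s6}
  ✓ P
Executing baa from Q (initial set {t0}):
  [1] b ⇒ {t3}
  [2] a ⇒ {t5}
  [3] a ⇒ no successor for Q

baa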